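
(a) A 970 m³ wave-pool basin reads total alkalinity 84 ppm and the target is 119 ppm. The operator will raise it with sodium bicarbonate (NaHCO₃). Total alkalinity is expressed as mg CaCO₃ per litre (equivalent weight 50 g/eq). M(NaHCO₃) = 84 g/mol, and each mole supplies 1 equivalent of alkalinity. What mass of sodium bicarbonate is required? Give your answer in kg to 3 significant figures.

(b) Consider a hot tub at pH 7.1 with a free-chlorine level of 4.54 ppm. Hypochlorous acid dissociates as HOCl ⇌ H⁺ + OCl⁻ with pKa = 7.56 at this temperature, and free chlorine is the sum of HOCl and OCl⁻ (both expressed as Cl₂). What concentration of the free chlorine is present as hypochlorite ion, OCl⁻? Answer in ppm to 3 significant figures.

(a) Volume: 970 m³ = 970,000 L.
(a) Alkalinity to add: (119 − 84) = 35 mg/L as CaCO₃ × 970,000 L = 33,950 g as CaCO₃.
(a) Equivalents: 33,950 g ÷ 50 g/eq = 679 eq.
(a) NaHCO₃ supplies 1 eq per mole → 679 mol.
(a) Mass: 679 mol × 84 g/mol = 57,040 g.

(b) [OCl⁻]/[HOCl] = 10^(pH − pKa) = 10^(7.1 − 7.56) = 10^-0.46 = 0.3467.
(b) Fraction as HOCl = 1 / (1 + 0.3467) = 0.7425.
(b) OCl⁻ = (1 − 0.7425) × 4.54 ppm = 1.169 ppm.

(a) 57.0 kg; (b) 1.17 ppm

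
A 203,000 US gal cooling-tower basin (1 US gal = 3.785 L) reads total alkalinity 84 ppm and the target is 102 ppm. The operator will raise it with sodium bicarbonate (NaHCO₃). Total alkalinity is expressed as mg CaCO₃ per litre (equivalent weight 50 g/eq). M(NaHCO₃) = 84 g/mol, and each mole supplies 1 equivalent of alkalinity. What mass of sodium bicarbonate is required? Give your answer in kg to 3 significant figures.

Volume: 203,000 US gal × 3.785 L/gal = 768,355 L.
Alkalinity to add: (102 − 84) = 18 mg/L as CaCO₃ × 768,355 L = 13,830 g as CaCO₃.
Equivalents: 13,830 g ÷ 50 g/eq = 276.6 eq.
NaHCO₃ supplies 1 eq per mole → 276.6 mol.
Mass: 276.6 mol × 84 g/mol = 23,240 g.

23.2 kg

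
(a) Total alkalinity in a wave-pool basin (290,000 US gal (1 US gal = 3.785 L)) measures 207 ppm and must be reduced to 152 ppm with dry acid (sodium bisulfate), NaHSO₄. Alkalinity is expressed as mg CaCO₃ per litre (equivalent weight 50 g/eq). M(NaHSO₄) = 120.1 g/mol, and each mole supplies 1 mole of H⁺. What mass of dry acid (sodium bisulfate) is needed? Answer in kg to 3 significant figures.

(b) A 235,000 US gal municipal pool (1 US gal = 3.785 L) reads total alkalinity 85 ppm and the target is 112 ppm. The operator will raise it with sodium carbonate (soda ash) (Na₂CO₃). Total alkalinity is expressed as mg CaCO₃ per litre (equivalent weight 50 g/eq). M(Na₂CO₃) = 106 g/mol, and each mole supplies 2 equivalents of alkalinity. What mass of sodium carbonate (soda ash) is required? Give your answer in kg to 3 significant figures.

(a) 145 kg; (b) 25.5 kg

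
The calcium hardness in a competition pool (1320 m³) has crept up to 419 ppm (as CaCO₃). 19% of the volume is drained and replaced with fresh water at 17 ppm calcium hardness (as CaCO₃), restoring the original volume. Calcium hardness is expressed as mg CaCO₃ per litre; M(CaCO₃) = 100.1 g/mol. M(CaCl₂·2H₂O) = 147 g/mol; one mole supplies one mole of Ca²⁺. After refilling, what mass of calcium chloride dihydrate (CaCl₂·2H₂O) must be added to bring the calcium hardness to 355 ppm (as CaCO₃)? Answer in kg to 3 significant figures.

24.0 kg

Volume: 1320 m³ = 1,320,000 L.
After draining 19% and refilling: 419 × 0.81 + 17 × 0.19 = 342.62 ppm.
Deficit to target: 355 − 342.62 = 12.38 mg/L.
As CaCO₃: 12.38 mg/L × 1,320,000 L = 16,340 g; ÷ 100.1 = 163.3 mol Ca²⁺.
Mass: 163.3 × 147 = 24,000 g.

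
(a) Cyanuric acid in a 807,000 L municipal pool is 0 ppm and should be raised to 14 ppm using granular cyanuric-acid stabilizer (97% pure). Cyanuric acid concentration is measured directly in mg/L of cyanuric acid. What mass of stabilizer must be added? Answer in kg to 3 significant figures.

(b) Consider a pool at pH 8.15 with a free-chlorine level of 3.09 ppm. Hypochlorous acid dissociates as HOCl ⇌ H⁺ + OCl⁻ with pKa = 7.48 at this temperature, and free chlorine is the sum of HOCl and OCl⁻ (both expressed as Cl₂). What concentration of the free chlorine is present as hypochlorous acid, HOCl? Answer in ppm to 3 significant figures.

(a) 11.6 kg; (b) 0.544 ppm

(a) CYA to add: (14 − 0) = 14 mg/L × 807,000 L = 11,300 g cyanuric acid.
(a) At 97% purity: 11,300 / 0.97 = 11,650 g product.

(b) [OCl⁻]/[HOCl] = 10^(pH − pKa) = 10^(8.15 − 7.48) = 10^0.67 = 4.677.
(b) Fraction as HOCl = 1 / (1 + 4.677) = 0.1761.
(b) HOCl = 0.1761 × 3.09 ppm = 0.5443 ppm.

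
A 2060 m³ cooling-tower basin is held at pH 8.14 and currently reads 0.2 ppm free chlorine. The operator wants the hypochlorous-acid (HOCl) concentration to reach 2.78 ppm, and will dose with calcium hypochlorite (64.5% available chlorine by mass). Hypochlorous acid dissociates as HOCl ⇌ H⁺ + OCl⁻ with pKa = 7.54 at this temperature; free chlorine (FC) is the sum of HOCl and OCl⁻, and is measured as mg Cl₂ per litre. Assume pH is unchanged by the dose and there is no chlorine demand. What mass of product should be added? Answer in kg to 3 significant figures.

43.6 kg

Volume: 2060 m³ = 2,060,000 L.
[OCl⁻]/[HOCl] = 10^(pH − pKa) = 10^(8.14 − 7.54) = 3.981; fraction as HOCl = 1/(1 + 3.981) = 0.2008.
Free chlorine required for 2.78 ppm HOCl: 2.78 / 0.2008 = 13.85 ppm.
FC to add: 13.85 − 0.2 = 13.65 mg/L as Cl₂.
Cl₂ equivalent: 13.65 mg/L × 2,060,000 L = 28,110 g.
Product at 64.5% available Cl: 28,110 / 0.645 = 43,590 g.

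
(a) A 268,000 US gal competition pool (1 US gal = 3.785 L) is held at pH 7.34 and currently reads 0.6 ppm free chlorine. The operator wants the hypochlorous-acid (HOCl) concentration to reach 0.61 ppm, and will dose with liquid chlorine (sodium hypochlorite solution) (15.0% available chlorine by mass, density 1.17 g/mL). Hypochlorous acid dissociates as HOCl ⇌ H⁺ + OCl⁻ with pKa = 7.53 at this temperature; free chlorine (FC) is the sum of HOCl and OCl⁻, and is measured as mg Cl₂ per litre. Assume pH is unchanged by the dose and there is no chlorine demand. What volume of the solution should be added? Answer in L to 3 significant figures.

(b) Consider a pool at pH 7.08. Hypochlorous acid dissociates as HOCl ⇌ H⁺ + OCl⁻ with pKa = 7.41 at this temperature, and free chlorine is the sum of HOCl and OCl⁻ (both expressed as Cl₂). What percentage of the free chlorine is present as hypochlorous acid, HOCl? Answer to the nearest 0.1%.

(a) 2.33 L; (b) 68.1%

(a) Volume: 268,000 US gal × 3.785 L/gal = 1,014,380 L.
(a) [OCl⁻]/[HOCl] = 10^(pH − pKa) = 10^(7.34 − 7.53) = 0.6457; fraction as HOCl = 1/(1 + 0.6457) = 0.6077.
(a) Free chlorine required for 0.61 ppm HOCl: 0.61 / 0.6077 = 1.004 ppm.
(a) FC to add: 1.004 − 0.6 = 0.4038 mg/L as Cl₂.
(a) Cl₂ equivalent: 0.4038 mg/L × 1,014,380 L = 409.7 g.
(a) Product at 15.0% available Cl: 409.7 / 0.15 = 2731 g.
(a) Volume: 2731 g ÷ 1.17 g/mL = 2334 mL.

(b) [OCl⁻]/[HOCl] = 10^(pH − pKa) = 10^(7.08 − 7.41) = 10^-0.33 = 0.4677.
(b) Fraction as HOCl = 1 / (1 + 0.4677) = 0.6813.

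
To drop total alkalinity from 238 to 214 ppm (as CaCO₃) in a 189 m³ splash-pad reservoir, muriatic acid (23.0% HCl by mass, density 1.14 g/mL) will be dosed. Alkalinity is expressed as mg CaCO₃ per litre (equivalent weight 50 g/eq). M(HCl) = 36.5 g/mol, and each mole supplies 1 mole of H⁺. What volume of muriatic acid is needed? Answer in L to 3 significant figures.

Volume: 189 m³ = 189,000 L.
Alkalinity to neutralize: (238 − 214) = 24 mg/L as CaCO₃ × 189,000 L = 4536 g as CaCO₃.
Equivalents of H⁺ required: 4536 ÷ 50 g/eq = 90.72 eq = 90.72 mol HCl.
Mass of HCl: 90.72 × 36.5 = 3311 g.
Mass of 23.0% solution: 3311 / 0.23 = 14,400 g.
Volume: 14,400 g ÷ 1.14 g/mL = 12,630 mL.

12.6 L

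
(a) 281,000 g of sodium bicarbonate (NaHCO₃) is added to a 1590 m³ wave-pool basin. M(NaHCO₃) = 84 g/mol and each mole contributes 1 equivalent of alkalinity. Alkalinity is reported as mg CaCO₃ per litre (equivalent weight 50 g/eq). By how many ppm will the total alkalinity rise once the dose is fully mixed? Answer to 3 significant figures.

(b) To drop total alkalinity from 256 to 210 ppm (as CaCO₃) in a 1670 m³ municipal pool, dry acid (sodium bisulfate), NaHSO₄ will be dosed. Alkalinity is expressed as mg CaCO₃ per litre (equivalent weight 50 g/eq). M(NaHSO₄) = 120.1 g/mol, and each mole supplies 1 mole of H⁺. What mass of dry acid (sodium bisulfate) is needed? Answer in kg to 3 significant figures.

(a) Volume: 1590 m³ = 1,590,000 L.
(a) Moles of NaHCO₃: 281,000 g ÷ 84 g/mol = 3345 mol → 3345 eq of alkalinity.
(a) As CaCO₃: 3345 eq × 50 g/eq = 167,300 g.
(a) Rise: 167,300 g / 1,590,000 L × 1000 = 105.2 mg/L.

(b) Volume: 1670 m³ = 1,670,000 L.
(b) Alkalinity to neutralize: (256 − 210) = 46 mg/L as CaCO₃ × 1,670,000 L = 76,820 g as CaCO₃.
(b) Equivalents of H⁺ required: 76,820 ÷ 50 g/eq = 1536 eq = 1536 mol NaHSO₄.
(b) Mass of NaHSO₄: 1536 × 120.1 = 184,500 g.

(a) 105 ppm; (b) 185 kg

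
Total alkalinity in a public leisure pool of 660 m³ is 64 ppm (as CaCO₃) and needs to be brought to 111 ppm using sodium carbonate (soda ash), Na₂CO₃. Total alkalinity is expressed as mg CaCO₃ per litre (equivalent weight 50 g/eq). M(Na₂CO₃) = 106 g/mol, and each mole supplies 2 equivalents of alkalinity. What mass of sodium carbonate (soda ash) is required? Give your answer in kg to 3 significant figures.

32.9 kg

Volume: 660 m³ = 660,000 L.
Alkalinity to add: (111 − 64) = 47 mg/L as CaCO₃ × 660,000 L = 31,020 g as CaCO₃.
Equivalents: 31,020 g ÷ 50 g/eq = 620.4 eq.
Each mole of Na₂CO₃ supplies 2 eq, so 620.4 / 2 = 310.2 mol.
Mass: 310.2 mol × 106 g/mol = 32,880 g.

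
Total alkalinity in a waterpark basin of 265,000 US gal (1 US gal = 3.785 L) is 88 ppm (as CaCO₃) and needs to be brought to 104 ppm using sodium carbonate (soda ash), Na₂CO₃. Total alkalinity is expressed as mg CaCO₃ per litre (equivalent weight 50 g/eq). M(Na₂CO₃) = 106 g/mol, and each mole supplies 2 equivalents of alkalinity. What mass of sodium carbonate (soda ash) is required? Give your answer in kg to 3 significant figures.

17.0 kg

Volume: 265,000 US gal × 3.785 L/gal = 1,003,025 L.
Alkalinity to add: (104 − 88) = 16 mg/L as CaCO₃ × 1,003,025 L = 16,050 g as CaCO₃.
Equivalents: 16,050 g ÷ 50 g/eq = 321 eq.
Each mole of Na₂CO₃ supplies 2 eq, so 321 / 2 = 160.5 mol.
Mass: 160.5 mol × 106 g/mol = 17,010 g.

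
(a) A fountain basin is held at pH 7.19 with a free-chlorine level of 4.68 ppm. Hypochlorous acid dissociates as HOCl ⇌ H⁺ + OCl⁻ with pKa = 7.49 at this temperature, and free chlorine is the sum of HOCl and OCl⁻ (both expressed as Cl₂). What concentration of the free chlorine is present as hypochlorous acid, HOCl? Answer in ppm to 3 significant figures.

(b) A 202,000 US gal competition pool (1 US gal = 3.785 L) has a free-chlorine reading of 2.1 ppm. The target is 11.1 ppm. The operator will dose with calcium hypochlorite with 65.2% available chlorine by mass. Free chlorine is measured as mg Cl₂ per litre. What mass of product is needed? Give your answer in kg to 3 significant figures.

(a) [OCl⁻]/[HOCl] = 10^(pH − pKa) = 10^(7.19 − 7.49) = 10^-0.30 = 0.5012.
(a) Fraction as HOCl = 1 / (1 + 0.5012) = 0.6661.
(a) HOCl = 0.6661 × 4.68 ppm = 3.118 ppm.

(b) Volume: 202,000 US gal × 3.785 L/gal = 764,570 L.
(b) Chlorine deficit: 11.1 − 2.1 = 9 ppm = 9 mg/L as Cl₂.
(b) Cl₂ equivalent needed: 9 mg/L × 764,570 L = 6,881,000 mg = 6881 g.
(b) Product at 65.2% available chlorine: 6881 / 0.652 = 10,550 g.

(a) 3.12 ppm; (b) 10.6 kg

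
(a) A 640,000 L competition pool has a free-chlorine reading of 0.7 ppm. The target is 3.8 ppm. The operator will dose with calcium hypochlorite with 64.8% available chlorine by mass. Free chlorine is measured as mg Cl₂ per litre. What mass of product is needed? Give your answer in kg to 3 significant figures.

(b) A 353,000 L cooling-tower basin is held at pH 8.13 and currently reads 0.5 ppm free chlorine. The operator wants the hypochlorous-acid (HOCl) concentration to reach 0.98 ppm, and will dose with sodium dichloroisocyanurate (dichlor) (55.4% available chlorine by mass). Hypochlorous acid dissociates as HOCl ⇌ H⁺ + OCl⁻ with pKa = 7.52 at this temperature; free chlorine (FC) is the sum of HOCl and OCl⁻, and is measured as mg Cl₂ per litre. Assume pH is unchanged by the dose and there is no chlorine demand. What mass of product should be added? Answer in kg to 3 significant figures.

(a) Chlorine deficit: 3.8 − 0.7 = 3.1 ppm = 3.1 mg/L as Cl₂.
(a) Cl₂ equivalent needed: 3.1 mg/L × 640,000 L = 1,984,000 mg = 1984 g.
(a) Product at 64.8% available chlorine: 1984 / 0.648 = 3062 g.

(b) [OCl⁻]/[HOCl] = 10^(pH − pKa) = 10^(8.13 − 7.52) = 4.074; fraction as HOCl = 1/(1 + 4.074) = 0.1971.
(b) Free chlorine required for 0.98 ppm HOCl: 0.98 / 0.1971 = 4.972 ppm.
(b) FC to add: 4.972 − 0.5 = 4.472 mg/L as Cl₂.
(b) Cl₂ equivalent: 4.472 mg/L × 353,000 L = 1579 g.
(b) Product at 55.4% available Cl: 1579 / 0.554 = 2850 g.

(a) 3.06 kg; (b) 2.85 kg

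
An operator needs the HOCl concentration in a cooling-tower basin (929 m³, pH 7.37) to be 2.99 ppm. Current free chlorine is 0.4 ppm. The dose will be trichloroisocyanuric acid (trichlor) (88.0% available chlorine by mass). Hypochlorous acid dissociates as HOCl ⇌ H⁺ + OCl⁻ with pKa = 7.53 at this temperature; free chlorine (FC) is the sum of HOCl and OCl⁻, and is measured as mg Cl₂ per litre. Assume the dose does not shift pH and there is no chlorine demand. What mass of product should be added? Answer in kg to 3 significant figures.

Volume: 929 m³ = 929,000 L.
[OCl⁻]/[HOCl] = 10^(pH − pKa) = 10^(7.37 − 7.53) = 0.6918; fraction as HOCl = 1/(1 + 0.6918) = 0.5911.
Free chlorine required for 2.99 ppm HOCl: 2.99 / 0.5911 = 5.059 ppm.
FC to add: 5.059 − 0.4 = 4.659 mg/L as Cl₂.
Cl₂ equivalent: 4.659 mg/L × 929,000 L = 4328 g.
Product at 88.0% available Cl: 4328 / 0.88 = 4918 g.

4.92 kg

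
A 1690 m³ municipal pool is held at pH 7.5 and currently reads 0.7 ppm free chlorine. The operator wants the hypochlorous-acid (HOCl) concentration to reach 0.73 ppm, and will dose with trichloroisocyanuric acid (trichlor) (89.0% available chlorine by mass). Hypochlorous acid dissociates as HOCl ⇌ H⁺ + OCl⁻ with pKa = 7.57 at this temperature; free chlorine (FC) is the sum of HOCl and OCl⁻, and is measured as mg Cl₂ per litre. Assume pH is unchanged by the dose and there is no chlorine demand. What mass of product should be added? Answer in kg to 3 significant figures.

1.24 kg

Volume: 1690 m³ = 1,690,000 L.
[OCl⁻]/[HOCl] = 10^(pH − pKa) = 10^(7.5 − 7.57) = 0.8511; fraction as HOCl = 1/(1 + 0.8511) = 0.5402.
Free chlorine required for 0.73 ppm HOCl: 0.73 / 0.5402 = 1.351 ppm.
FC to add: 1.351 − 0.7 = 0.6513 mg/L as Cl₂.
Cl₂ equivalent: 0.6513 mg/L × 1,690,000 L = 1101 g.
Product at 89.0% available Cl: 1101 / 0.89 = 1237 g.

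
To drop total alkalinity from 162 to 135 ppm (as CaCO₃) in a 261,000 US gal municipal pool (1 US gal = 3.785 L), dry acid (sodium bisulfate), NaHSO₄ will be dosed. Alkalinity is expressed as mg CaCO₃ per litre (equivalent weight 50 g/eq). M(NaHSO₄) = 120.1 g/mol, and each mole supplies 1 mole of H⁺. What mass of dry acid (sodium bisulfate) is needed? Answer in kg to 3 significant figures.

Volume: 261,000 US gal × 3.785 L/gal = 987,885 L.
Alkalinity to neutralize: (162 − 135) = 27 mg/L as CaCO₃ × 987,885 L = 26,670 g as CaCO₃.
Equivalents of H⁺ required: 26,670 ÷ 50 g/eq = 533.5 eq = 533.5 mol NaHSO₄.
Mass of NaHSO₄: 533.5 × 120.1 = 64,070 g.

64.1 kg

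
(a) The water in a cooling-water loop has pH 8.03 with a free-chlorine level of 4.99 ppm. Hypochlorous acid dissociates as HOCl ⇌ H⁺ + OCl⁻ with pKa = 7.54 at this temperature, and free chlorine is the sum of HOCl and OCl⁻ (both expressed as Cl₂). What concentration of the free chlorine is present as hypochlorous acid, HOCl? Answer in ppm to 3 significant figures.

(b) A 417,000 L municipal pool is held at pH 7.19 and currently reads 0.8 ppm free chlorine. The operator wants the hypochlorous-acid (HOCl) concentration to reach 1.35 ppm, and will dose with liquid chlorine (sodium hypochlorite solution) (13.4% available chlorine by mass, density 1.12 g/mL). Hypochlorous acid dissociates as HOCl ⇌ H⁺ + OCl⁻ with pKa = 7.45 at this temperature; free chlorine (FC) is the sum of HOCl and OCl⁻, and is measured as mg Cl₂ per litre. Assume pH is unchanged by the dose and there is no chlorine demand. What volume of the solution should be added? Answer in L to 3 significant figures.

(a) 1.22 ppm; (b) 3.59 L

(a) [OCl⁻]/[HOCl] = 10^(pH − pKa) = 10^(8.03 − 7.54) = 10^0.49 = 3.09.
(a) Fraction as HOCl = 1 / (1 + 3.09) = 0.2445.
(a) HOCl = 0.2445 × 4.99 ppm = 1.22 ppm.

(b) [OCl⁻]/[HOCl] = 10^(pH − pKa) = 10^(7.19 − 7.45) = 0.5495; fraction as HOCl = 1/(1 + 0.5495) = 0.6454.
(b) Free chlorine required for 1.35 ppm HOCl: 1.35 / 0.6454 = 2.092 ppm.
(b) FC to add: 2.092 − 0.8 = 1.292 mg/L as Cl₂.
(b) Cl₂ equivalent: 1.292 mg/L × 417,000 L = 538.7 g.
(b) Product at 13.4% available Cl: 538.7 / 0.134 = 4020 g.
(b) Volume: 4020 g ÷ 1.12 g/mL = 3590 mL.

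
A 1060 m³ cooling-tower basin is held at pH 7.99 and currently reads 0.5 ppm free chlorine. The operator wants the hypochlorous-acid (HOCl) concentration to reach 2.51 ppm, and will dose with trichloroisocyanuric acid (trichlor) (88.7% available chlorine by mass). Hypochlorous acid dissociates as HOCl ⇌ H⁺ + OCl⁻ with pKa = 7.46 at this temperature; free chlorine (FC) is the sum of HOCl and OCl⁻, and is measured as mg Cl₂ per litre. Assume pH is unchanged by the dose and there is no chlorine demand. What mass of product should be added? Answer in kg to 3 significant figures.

12.6 kg

Volume: 1060 m³ = 1,060,000 L.
[OCl⁻]/[HOCl] = 10^(pH − pKa) = 10^(7.99 − 7.46) = 3.388; fraction as HOCl = 1/(1 + 3.388) = 0.2279.
Free chlorine required for 2.51 ppm HOCl: 2.51 / 0.2279 = 11.01 ppm.
FC to add: 11.01 − 0.5 = 10.51 mg/L as Cl₂.
Cl₂ equivalent: 10.51 mg/L × 1,060,000 L = 11,150 g.
Product at 88.7% available Cl: 11,150 / 0.887 = 12,570 g.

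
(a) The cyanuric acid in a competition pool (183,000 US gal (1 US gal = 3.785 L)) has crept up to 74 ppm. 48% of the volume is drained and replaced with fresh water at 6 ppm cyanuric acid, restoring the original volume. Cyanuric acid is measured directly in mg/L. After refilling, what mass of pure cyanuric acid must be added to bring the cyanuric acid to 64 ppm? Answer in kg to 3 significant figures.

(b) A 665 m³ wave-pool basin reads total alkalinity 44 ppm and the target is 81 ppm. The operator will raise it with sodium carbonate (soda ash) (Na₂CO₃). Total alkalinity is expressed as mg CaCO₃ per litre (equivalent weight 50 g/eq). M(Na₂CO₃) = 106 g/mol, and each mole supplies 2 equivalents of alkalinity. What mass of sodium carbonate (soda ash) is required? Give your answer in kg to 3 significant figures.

(a) 15.7 kg; (b) 26.1 kg

(a) Volume: 183,000 US gal × 3.785 L/gal = 692,655 L.
(a) After draining 48% and refilling: 74 × 0.52 + 6 × 0.48 = 41.36 ppm.
(a) Deficit to target: 64 − 41.36 = 22.64 mg/L.
(a) Mass: 22.64 mg/L × 692,655 L = 15,680 g cyanuric acid.

(b) Volume: 665 m³ = 665,000 L.
(b) Alkalinity to add: (81 − 44) = 37 mg/L as CaCO₃ × 665,000 L = 24,600 g as CaCO₃.
(b) Equivalents: 24,600 g ÷ 50 g/eq = 492.1 eq.
(b) Each mole of Na₂CO₃ supplies 2 eq, so 492.1 / 2 = 246.1 mol.
(b) Mass: 246.1 mol × 106 g/mol = 26,080 g.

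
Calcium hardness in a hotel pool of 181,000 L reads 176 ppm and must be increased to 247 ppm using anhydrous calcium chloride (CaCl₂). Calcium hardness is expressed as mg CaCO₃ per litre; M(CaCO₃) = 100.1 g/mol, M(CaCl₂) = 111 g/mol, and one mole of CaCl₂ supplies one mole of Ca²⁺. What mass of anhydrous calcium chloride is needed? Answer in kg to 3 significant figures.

Hardness to add: (247 − 176) = 71 mg/L as CaCO₃ × 181,000 L = 12,850 g as CaCO₃.
Moles of Ca²⁺ (1 mol Ca²⁺ ≡ 1 mol CaCO₃): 12,850 / 100.1 g/mol = 128.4 mol.
Mass of CaCl₂: 128.4 × 111 = 14,250 g.

14.3 kg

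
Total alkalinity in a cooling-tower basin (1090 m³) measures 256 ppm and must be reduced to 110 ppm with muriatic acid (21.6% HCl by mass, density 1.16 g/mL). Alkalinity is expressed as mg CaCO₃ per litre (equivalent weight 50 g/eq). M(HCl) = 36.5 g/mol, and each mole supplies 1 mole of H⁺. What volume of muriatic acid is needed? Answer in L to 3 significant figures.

Volume: 1090 m³ = 1,090,000 L.
Alkalinity to neutralize: (256 − 110) = 146 mg/L as CaCO₃ × 1,090,000 L = 159,100 g as CaCO₃.
Equivalents of H⁺ required: 159,100 ÷ 50 g/eq = 3183 eq = 3183 mol HCl.
Mass of HCl: 3183 × 36.5 = 116,200 g.
Mass of 21.6% solution: 116,200 / 0.216 = 537,800 g.
Volume: 537,800 g ÷ 1.16 g/mL = 463,700 mL.

464 L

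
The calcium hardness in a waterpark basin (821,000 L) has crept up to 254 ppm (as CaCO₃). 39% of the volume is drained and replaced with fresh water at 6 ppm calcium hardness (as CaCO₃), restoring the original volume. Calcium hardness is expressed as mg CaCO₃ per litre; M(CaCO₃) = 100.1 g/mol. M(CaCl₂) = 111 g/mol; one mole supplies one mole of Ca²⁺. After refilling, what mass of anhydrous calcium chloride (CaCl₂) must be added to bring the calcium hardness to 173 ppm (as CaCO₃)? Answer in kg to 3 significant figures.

After draining 39% and refilling: 254 × 0.61 + 6 × 0.39 = 157.28 ppm.
Deficit to target: 173 − 157.28 = 15.72 mg/L.
As CaCO₃: 15.72 mg/L × 821,000 L = 12,910 g; ÷ 100.1 = 128.9 mol Ca²⁺.
Mass: 128.9 × 111 = 14,310 g.

14.3 kg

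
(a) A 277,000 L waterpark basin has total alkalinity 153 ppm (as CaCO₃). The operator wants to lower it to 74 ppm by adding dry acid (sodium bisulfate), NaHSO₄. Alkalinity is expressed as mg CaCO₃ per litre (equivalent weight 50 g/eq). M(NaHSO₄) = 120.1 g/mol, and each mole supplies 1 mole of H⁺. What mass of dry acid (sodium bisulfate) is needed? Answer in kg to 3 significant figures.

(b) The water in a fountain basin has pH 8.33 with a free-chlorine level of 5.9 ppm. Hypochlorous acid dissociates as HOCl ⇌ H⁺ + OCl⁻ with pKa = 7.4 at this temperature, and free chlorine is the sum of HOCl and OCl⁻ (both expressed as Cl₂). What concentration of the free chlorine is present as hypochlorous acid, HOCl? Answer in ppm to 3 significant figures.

(a) 52.6 kg; (b) 0.620 ppm

(a) Alkalinity to neutralize: (153 − 74) = 79 mg/L as CaCO₃ × 277,000 L = 21,880 g as CaCO₃.
(a) Equivalents of H⁺ required: 21,880 ÷ 50 g/eq = 437.7 eq = 437.7 mol NaHSO₄.
(a) Mass of NaHSO₄: 437.7 × 120.1 = 52,560 g.

(b) [OCl⁻]/[HOCl] = 10^(pH − pKa) = 10^(8.33 − 7.4) = 10^0.93 = 8.511.
(b) Fraction as HOCl = 1 / (1 + 8.511) = 0.1051.
(b) HOCl = 0.1051 × 5.9 ppm = 0.6203 ppm.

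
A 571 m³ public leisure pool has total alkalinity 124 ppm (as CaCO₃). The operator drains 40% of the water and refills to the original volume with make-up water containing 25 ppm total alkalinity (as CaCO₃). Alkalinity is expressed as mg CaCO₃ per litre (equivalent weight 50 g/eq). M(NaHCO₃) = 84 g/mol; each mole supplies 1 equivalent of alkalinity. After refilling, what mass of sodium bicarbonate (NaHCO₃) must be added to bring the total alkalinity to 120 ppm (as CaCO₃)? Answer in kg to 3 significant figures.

34.2 kg

Volume: 571 m³ = 571,000 L.
After draining 40% and refilling: 124 × 0.60 + 25 × 0.40 = 84.4 ppm.
Deficit to target: 120 − 84.4 = 35.6 mg/L.
As CaCO₃: 35.6 mg/L × 571,000 L = 20,330 g; ÷ 50 g/eq ÷ 1 = 406.6 mol NaHCO₃.
Mass: 406.6 × 84 = 34,150 g.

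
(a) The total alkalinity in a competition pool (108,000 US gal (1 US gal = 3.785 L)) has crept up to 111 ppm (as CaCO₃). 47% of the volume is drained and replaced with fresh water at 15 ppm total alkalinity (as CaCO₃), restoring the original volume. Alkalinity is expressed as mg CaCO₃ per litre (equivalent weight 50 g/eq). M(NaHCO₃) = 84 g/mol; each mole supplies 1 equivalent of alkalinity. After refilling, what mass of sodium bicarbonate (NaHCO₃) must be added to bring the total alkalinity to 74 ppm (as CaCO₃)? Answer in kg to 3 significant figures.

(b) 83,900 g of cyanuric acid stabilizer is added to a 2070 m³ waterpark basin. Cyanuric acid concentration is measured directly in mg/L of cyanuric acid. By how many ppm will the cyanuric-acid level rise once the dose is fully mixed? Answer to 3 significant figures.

(a) 5.58 kg; (b) 40.5 ppm

(a) Volume: 108,000 US gal × 3.785 L/gal = 408,780 L.
(a) After draining 47% and refilling: 111 × 0.53 + 15 × 0.47 = 65.88 ppm.
(a) Deficit to target: 74 − 65.88 = 8.12 mg/L.
(a) As CaCO₃: 8.12 mg/L × 408,780 L = 3319 g; ÷ 50 g/eq ÷ 1 = 66.39 mol NaHCO₃.
(a) Mass: 66.39 × 84 = 5576 g.

(b) Volume: 2070 m³ = 2,070,000 L.
(b) Rise: 83,900 g / 2,070,000 L × 1000 = 40.53 mg/L.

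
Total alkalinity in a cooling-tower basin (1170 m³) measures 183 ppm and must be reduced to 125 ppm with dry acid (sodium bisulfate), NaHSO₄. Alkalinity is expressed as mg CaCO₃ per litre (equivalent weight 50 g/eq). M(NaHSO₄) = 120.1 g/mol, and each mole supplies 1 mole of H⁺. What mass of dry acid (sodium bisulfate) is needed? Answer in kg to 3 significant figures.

Volume: 1170 m³ = 1,170,000 L.
Alkalinity to neutralize: (183 − 125) = 58 mg/L as CaCO₃ × 1,170,000 L = 67,860 g as CaCO₃.
Equivalents of H⁺ required: 67,860 ÷ 50 g/eq = 1357 eq = 1357 mol NaHSO₄.
Mass of NaHSO₄: 1357 × 120.1 = 163,000 g.

163 kg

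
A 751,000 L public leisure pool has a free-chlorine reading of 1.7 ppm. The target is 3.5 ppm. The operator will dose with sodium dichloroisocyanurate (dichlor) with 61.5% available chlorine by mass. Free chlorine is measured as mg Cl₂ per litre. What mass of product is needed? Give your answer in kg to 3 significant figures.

Chlorine deficit: 3.5 − 1.7 = 1.8 ppm = 1.8 mg/L as Cl₂.
Cl₂ equivalent needed: 1.8 mg/L × 751,000 L = 1,352,000 mg = 1352 g.
Product at 61.5% available chlorine: 1352 / 0.615 = 2198 g.

2.20 kg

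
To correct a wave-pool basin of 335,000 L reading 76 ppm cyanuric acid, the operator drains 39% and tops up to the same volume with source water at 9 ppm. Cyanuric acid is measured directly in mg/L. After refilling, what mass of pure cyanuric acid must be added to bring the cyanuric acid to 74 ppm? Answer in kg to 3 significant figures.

After draining 39% and refilling: 76 × 0.61 + 9 × 0.39 = 49.87 ppm.
Deficit to target: 74 − 49.87 = 24.13 mg/L.
Mass: 24.13 mg/L × 335,000 L = 8084 g cyanuric acid.

8.08 kg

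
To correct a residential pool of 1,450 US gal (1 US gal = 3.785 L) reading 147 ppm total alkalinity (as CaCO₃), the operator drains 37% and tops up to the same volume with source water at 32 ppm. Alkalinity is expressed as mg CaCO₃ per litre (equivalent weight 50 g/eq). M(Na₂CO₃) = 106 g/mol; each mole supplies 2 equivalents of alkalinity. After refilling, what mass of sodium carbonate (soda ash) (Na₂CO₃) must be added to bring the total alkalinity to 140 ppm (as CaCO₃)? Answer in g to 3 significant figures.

Volume: 1,450 US gal × 3.785 L/gal = 5,488 L.
After draining 37% and refilling: 147 × 0.63 + 32 × 0.37 = 104.45 ppm.
Deficit to target: 140 − 104.45 = 35.55 mg/L.
As CaCO₃: 35.55 mg/L × 5,488 L = 195.1 g; ÷ 50 g/eq ÷ 2 = 1.951 mol Na₂CO₃.
Mass: 1.951 × 106 = 206.8 g.

207 g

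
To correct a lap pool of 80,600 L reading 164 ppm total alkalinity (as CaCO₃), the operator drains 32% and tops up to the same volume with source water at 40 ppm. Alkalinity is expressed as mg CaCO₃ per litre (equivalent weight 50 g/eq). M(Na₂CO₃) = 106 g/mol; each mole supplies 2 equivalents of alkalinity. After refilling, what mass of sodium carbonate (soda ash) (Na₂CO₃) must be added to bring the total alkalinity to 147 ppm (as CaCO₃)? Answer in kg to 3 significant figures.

After draining 32% and refilling: 164 × 0.68 + 40 × 0.32 = 124.32 ppm.
Deficit to target: 147 − 124.32 = 22.68 mg/L.
As CaCO₃: 22.68 mg/L × 80,600 L = 1828 g; ÷ 50 g/eq ÷ 2 = 18.28 mol Na₂CO₃.
Mass: 18.28 × 106 = 1938 g.

1.94 kg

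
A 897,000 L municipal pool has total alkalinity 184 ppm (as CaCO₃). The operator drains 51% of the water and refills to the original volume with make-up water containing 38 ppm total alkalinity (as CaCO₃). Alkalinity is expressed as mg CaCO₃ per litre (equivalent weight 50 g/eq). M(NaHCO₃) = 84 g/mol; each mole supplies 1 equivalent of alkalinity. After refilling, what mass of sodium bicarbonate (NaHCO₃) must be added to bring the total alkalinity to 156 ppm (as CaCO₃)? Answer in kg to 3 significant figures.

70.0 kg

After draining 51% and refilling: 184 × 0.49 + 38 × 0.51 = 109.54 ppm.
Deficit to target: 156 − 109.54 = 46.46 mg/L.
As CaCO₃: 46.46 mg/L × 897,000 L = 41,670 g; ÷ 50 g/eq ÷ 1 = 833.5 mol NaHCO₃.
Mass: 833.5 × 84 = 70,010 g.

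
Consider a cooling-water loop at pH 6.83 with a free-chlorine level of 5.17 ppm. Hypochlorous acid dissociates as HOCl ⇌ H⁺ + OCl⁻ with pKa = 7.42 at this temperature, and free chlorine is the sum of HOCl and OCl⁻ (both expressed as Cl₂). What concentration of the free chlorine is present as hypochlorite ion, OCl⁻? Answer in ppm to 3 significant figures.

[OCl⁻]/[HOCl] = 10^(pH − pKa) = 10^(6.83 − 7.42) = 10^-0.59 = 0.257.
Fraction as HOCl = 1 / (1 + 0.257) = 0.7955.
OCl⁻ = (1 − 0.7955) × 5.17 ppm = 1.057 ppm.

1.06 ppm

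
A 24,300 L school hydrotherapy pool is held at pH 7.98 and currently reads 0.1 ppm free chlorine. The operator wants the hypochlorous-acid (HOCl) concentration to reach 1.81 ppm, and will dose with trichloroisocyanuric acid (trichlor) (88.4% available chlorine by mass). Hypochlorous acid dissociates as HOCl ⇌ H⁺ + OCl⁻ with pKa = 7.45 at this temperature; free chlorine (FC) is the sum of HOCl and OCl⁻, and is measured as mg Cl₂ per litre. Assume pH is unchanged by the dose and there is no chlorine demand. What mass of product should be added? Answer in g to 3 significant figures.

216 g

[OCl⁻]/[HOCl] = 10^(pH − pKa) = 10^(7.98 − 7.45) = 3.388; fraction as HOCl = 1/(1 + 3.388) = 0.2279.
Free chlorine required for 1.81 ppm HOCl: 1.81 / 0.2279 = 7.943 ppm.
FC to add: 7.943 − 0.1 = 7.843 mg/L as Cl₂.
Cl₂ equivalent: 7.843 mg/L × 24,300 L = 190.6 g.
Product at 88.4% available Cl: 190.6 / 0.884 = 215.6 g.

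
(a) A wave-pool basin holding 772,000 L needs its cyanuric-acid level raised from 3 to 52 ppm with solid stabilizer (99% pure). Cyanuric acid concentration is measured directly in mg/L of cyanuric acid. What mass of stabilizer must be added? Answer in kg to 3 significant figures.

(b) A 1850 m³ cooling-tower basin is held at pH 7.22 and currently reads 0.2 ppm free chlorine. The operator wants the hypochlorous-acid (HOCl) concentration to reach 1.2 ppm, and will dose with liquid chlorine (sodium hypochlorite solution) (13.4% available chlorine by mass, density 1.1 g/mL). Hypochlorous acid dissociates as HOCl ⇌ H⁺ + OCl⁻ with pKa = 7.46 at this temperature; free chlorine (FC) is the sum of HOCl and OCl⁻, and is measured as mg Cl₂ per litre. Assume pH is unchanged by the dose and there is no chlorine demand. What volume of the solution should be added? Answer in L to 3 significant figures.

(a) CYA to add: (52 − 3) = 49 mg/L × 772,000 L = 37,830 g cyanuric acid.
(a) At 99% purity: 37,830 / 0.99 = 38,210 g product.

(b) Volume: 1850 m³ = 1,850,000 L.
(b) [OCl⁻]/[HOCl] = 10^(pH − pKa) = 10^(7.22 − 7.46) = 0.5754; fraction as HOCl = 1/(1 + 0.5754) = 0.6347.
(b) Free chlorine required for 1.2 ppm HOCl: 1.2 / 0.6347 = 1.891 ppm.
(b) FC to add: 1.891 − 0.2 = 1.691 mg/L as Cl₂.
(b) Cl₂ equivalent: 1.691 mg/L × 1,850,000 L = 3127 g.
(b) Product at 13.4% available Cl: 3127 / 0.134 = 23,340 g.
(b) Volume: 23,340 g ÷ 1.1 g/mL = 21,220 mL.

(a) 38.2 kg; (b) 21.2 L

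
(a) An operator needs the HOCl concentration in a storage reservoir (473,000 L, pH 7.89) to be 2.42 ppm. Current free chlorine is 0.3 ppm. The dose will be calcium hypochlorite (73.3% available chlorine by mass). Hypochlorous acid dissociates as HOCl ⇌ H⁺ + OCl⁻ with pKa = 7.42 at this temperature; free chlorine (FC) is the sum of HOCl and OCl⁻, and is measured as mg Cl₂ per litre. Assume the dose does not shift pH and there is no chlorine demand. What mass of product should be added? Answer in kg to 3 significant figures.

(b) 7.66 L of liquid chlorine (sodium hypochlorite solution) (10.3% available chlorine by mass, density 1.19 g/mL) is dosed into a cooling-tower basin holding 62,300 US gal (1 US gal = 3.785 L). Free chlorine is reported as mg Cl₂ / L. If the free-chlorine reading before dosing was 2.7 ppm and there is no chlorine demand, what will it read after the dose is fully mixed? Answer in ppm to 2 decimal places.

(a) 5.98 kg; (b) 6.68 ppm

(a) [OCl⁻]/[HOCl] = 10^(pH − pKa) = 10^(7.89 − 7.42) = 2.951; fraction as HOCl = 1/(1 + 2.951) = 0.2531.
(a) Free chlorine required for 2.42 ppm HOCl: 2.42 / 0.2531 = 9.562 ppm.
(a) FC to add: 9.562 − 0.3 = 9.262 mg/L as Cl₂.
(a) Cl₂ equivalent: 9.262 mg/L × 473,000 L = 4381 g.
(a) Product at 73.3% available Cl: 4381 / 0.733 = 5977 g.

(b) Volume: 62,300 US gal × 3.785 L/gal = 235,806 L.
(b) Mass of solution: 7.66 L × 1000 mL/L × 1.19 g/mL = 9115 g.
(b) Available chlorine delivered: 9115 g × 0.103 = 938.9 g as Cl₂.
(b) Concentration rise: 938.9 g / 235,806 L = 3.982 mg/L = 3.98 ppm.
(b) Final FC: 2.7 + 3.98 = 6.68 ppm.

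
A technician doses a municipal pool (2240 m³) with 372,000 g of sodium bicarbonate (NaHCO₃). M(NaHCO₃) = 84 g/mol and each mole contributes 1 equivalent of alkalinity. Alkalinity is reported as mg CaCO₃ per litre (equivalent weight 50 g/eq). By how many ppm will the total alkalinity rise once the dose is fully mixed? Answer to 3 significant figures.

98.9 ppm

Volume: 2240 m³ = 2,240,000 L.
Moles of NaHCO₃: 372,000 g ÷ 84 g/mol = 4429 mol → 4429 eq of alkalinity.
As CaCO₃: 4429 eq × 50 g/eq = 221,400 g.
Rise: 221,400 g / 2,240,000 L × 1000 = 98.85 mg/L.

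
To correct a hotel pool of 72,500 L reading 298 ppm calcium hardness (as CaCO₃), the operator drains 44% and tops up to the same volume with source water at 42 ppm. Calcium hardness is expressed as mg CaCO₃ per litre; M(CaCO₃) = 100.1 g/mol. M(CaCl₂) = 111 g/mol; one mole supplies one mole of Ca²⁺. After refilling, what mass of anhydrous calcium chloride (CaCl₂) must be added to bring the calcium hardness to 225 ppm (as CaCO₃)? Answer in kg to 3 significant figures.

3.19 kg

After draining 44% and refilling: 298 × 0.56 + 42 × 0.44 = 185.36 ppm.
Deficit to target: 225 − 185.36 = 39.64 mg/L.
As CaCO₃: 39.64 mg/L × 72,500 L = 2874 g; ÷ 100.1 = 28.71 mol Ca²⁺.
Mass: 28.71 × 111 = 3187 g.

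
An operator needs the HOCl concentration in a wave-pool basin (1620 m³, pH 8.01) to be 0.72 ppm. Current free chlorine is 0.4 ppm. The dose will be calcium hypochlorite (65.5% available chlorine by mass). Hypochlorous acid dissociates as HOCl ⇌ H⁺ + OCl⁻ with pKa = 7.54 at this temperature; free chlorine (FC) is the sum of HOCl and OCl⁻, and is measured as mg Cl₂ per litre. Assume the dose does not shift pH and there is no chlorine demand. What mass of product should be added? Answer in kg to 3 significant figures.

6.05 kg

Volume: 1620 m³ = 1,620,000 L.
[OCl⁻]/[HOCl] = 10^(pH − pKa) = 10^(8.01 − 7.54) = 2.951; fraction as HOCl = 1/(1 + 2.951) = 0.2531.
Free chlorine required for 0.72 ppm HOCl: 0.72 / 0.2531 = 2.845 ppm.
FC to add: 2.845 − 0.4 = 2.445 mg/L as Cl₂.
Cl₂ equivalent: 2.445 mg/L × 1,620,000 L = 3961 g.
Product at 65.5% available Cl: 3961 / 0.655 = 6047 g.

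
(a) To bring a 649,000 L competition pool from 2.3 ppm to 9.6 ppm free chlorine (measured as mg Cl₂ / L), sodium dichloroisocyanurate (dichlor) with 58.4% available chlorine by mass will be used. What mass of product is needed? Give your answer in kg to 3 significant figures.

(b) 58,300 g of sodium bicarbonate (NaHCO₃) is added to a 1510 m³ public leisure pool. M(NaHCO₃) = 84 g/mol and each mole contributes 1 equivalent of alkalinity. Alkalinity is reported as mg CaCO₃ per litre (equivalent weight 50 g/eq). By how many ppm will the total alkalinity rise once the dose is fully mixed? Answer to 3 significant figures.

(a) 8.11 kg; (b) 23.0 ppm

(a) Chlorine deficit: 9.6 − 2.3 = 7.3 ppm = 7.3 mg/L as Cl₂.
(a) Cl₂ equivalent needed: 7.3 mg/L × 649,000 L = 4,738,000 mg = 4738 g.
(a) Product at 58.4% available chlorine: 4738 / 0.584 = 8112 g.

(b) Volume: 1510 m³ = 1,510,000 L.
(b) Moles of NaHCO₃: 58,300 g ÷ 84 g/mol = 694 mol → 694 eq of alkalinity.
(b) As CaCO₃: 694 eq × 50 g/eq = 34,700 g.
(b) Rise: 34,700 g / 1,510,000 L × 1000 = 22.98 mg/L.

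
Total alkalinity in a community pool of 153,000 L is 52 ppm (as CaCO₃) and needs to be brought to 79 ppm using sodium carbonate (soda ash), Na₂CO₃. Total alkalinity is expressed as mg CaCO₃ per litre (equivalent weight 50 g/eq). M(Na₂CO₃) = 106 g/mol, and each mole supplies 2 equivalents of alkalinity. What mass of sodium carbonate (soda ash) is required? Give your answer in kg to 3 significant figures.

Alkalinity to add: (79 − 52) = 27 mg/L as CaCO₃ × 153,000 L = 4131 g as CaCO₃.
Equivalents: 4131 g ÷ 50 g/eq = 82.62 eq.
Each mole of Na₂CO₃ supplies 2 eq, so 82.62 / 2 = 41.31 mol.
Mass: 41.31 mol × 106 g/mol = 4379 g.

4.38 kg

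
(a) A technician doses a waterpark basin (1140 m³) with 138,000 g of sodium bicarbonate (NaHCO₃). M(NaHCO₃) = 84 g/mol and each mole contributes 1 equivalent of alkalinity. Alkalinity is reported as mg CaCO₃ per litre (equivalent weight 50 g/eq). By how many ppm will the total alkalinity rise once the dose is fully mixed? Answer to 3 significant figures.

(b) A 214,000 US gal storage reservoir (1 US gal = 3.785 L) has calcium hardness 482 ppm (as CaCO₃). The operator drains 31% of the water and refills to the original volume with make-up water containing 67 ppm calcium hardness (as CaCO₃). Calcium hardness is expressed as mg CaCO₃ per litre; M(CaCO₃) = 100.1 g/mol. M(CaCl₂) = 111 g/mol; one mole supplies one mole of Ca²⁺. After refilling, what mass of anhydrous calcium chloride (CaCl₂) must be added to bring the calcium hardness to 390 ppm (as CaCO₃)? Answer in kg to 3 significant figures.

(a) Volume: 1140 m³ = 1,140,000 L.
(a) Moles of NaHCO₃: 138,000 g ÷ 84 g/mol = 1643 mol → 1643 eq of alkalinity.
(a) As CaCO₃: 1643 eq × 50 g/eq = 82,140 g.
(a) Rise: 82,140 g / 1,140,000 L × 1000 = 72.06 mg/L.

(b) Volume: 214,000 US gal × 3.785 L/gal = 809,990 L.
(b) After draining 31% and refilling: 482 × 0.69 + 67 × 0.31 = 353.35 ppm.
(b) Deficit to target: 390 − 353.35 = 36.65 mg/L.
(b) As CaCO₃: 36.65 mg/L × 809,990 L = 29,690 g; ÷ 100.1 = 296.6 mol Ca²⁺.
(b) Mass: 296.6 × 111 = 32,920 g.

(a) 72.1 ppm; (b) 32.9 kg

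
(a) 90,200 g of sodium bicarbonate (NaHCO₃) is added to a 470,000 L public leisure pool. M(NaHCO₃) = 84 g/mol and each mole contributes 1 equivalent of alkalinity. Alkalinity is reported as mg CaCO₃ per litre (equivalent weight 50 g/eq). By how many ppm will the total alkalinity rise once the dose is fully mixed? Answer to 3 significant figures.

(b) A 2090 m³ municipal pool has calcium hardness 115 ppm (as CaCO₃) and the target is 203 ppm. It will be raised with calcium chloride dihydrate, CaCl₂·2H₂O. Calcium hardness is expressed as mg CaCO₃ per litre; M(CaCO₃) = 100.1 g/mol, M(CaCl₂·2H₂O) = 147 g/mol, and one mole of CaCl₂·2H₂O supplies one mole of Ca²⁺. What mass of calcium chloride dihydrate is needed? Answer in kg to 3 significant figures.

(a) Moles of NaHCO₃: 90,200 g ÷ 84 g/mol = 1074 mol → 1074 eq of alkalinity.
(a) As CaCO₃: 1074 eq × 50 g/eq = 53,690 g.
(a) Rise: 53,690 g / 470,000 L × 1000 = 114.2 mg/L.

(b) Volume: 2090 m³ = 2,090,000 L.
(b) Hardness to add: (203 − 115) = 88 mg/L as CaCO₃ × 2,090,000 L = 183,900 g as CaCO₃.
(b) Moles of Ca²⁺ (1 mol Ca²⁺ ≡ 1 mol CaCO₃): 183,900 / 100.1 g/mol = 1837 mol.
(b) Mass of CaCl₂·2H₂O: 1837 × 147 = 270,100 g.

(a) 114 ppm; (b) 270 kg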